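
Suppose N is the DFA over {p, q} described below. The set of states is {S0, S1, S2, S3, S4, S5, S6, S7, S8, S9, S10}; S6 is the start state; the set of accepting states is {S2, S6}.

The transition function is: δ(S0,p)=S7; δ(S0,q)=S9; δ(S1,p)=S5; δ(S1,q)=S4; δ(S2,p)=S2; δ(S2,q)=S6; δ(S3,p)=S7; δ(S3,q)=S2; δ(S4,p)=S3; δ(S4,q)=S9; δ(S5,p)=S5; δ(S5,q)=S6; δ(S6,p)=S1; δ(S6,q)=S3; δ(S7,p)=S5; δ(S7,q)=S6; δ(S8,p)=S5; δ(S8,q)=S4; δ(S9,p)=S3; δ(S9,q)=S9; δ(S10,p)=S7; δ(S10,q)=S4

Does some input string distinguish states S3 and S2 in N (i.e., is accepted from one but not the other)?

Reachable states from the start: {S1,S2,S3,S4,S5,S6,S7,S9}. Unreachable: {S0,S8,S10} — drop them.
P0 = {S2,S6} | {S1,S3,S4,S5,S7,S9}.
On input p, block {S2,S6} splits into {S2} and {S6}.
Split {S1,S3,S4,S5,S7,S9} by δ(·,q) → {S1,S4,S9} and {S5,S7} and {S3}.
Split {S1,S4,S9} by δ(·,p) → {S4,S9} and {S1}.
No further refinement is possible. Final partition (6 blocks): {S2} | {S4,S9} | {S6} | {S5,S7} | {S3} | {S1}.
S3 and S2 end up in different blocks, so they are distinguishable. For instance, the string 'ε' is accepted from only S2.

Yes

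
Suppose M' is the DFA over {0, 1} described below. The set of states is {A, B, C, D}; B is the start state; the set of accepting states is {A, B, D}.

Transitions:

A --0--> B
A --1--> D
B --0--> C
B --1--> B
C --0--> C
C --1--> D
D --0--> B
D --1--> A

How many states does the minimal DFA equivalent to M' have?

3

Every state is reachable, so we keep all 4.
P0 = {A,B,D} | {C}.
Split {A,B,D} by δ(·,0) → {A,D} and {B}.
Stable partition: {A,D} | {C} | {B} — 3 equivalence classes.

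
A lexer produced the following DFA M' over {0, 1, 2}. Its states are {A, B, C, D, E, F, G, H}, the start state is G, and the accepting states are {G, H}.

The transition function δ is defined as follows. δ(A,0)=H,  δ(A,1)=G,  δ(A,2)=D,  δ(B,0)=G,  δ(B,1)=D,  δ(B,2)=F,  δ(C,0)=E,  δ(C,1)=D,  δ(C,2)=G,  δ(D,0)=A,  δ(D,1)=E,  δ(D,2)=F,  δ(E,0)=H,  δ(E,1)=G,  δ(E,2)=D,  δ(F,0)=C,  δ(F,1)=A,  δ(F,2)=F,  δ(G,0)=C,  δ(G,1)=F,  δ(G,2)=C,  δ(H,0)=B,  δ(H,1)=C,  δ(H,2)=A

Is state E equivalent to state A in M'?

All states are reachable from the start state.
Start with accepting vs non-accepting: {G,H} | {A,B,C,D,E,F}.
Refine {A,B,C,D,E,F} on symbol 0: members go to different blocks, giving {A,B,E} and {C,D,F}.
Split {G,H} by δ(·,0) → {G} and {H}.
Refine {A,B,E} on symbol 0: members go to different blocks, giving {A,E} and {B}.
Split {C,D,F} by δ(·,0) → {C,D} and {F}.
On input 1, block {C,D} splits into {C} and {D}.
The partition is now stable with 7 blocks: {G} | {A,E} | {C} | {H} | {B} | {F} | {D}.
E and A lie in the same block of the stable partition, so they are equivalent — no string distinguishes them.

Yes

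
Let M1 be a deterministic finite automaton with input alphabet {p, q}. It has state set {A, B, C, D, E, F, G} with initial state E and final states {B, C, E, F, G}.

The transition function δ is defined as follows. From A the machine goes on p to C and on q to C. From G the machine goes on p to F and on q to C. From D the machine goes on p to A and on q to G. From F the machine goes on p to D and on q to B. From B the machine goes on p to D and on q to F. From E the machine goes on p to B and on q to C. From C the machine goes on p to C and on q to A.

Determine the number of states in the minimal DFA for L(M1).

All states are reachable from the start state.
Start with accepting vs non-accepting: {B,C,E,F,G} | {A,D}.
Split {B,C,E,F,G} by δ(·,p) → {C,E,G} and {B,F}.
Split {C,E,G} by δ(·,p) → {E,G} and {C}.
Split {A,D} by δ(·,p) → {A} and {D}.
The partition is now stable with 5 blocks: {E,G} | {A} | {B,F} | {C} | {D}.

5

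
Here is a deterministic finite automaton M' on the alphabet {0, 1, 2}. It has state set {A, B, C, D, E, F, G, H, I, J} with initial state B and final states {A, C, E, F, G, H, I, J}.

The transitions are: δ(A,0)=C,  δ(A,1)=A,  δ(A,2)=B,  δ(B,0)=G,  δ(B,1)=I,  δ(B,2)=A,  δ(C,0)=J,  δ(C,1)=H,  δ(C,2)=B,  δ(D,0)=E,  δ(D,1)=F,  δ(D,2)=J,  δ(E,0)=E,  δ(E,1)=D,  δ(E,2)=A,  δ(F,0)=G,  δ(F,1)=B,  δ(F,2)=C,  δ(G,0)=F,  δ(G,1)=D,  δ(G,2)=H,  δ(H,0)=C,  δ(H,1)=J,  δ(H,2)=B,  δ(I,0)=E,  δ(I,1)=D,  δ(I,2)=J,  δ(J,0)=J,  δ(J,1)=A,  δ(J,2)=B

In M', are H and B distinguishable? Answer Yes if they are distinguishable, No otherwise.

Yes

Every state is reachable, so we keep all 10.
Initial partition by acceptance: {A,C,E,F,G,H,I,J} | {B,D}.
Refine {A,C,E,F,G,H,I,J} on symbol 1: members go to different blocks, giving {A,C,H,J} and {E,F,G,I}.
No further refinement is possible. Final partition (3 blocks): {A,C,H,J} | {B,D} | {E,F,G,I}.
H and B end up in different blocks, so they are distinguishable. For instance, the string 'ε' is accepted from only H.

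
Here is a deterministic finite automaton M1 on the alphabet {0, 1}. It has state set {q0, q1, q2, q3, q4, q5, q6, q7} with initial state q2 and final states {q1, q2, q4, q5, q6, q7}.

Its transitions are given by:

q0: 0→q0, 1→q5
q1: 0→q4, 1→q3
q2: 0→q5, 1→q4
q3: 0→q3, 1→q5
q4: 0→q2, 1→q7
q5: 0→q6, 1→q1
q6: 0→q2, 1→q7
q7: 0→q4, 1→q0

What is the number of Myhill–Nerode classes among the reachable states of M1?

5

All states are reachable from the start state.
Start with accepting vs non-accepting: {q1,q2,q4,q5,q6,q7} | {q0,q3}.
Split {q1,q2,q4,q5,q6,q7} by δ(·,1) → {q2,q4,q5,q6} and {q1,q7}.
Split {q2,q4,q5,q6} by δ(·,1) → {q4,q5,q6} and {q2}.
Refine {q4,q5,q6} on symbol 0: members go to different blocks, giving {q4,q6} and {q5}.
The partition is now stable with 5 blocks: {q4,q6} | {q0,q3} | {q1,q7} | {q2} | {q5}.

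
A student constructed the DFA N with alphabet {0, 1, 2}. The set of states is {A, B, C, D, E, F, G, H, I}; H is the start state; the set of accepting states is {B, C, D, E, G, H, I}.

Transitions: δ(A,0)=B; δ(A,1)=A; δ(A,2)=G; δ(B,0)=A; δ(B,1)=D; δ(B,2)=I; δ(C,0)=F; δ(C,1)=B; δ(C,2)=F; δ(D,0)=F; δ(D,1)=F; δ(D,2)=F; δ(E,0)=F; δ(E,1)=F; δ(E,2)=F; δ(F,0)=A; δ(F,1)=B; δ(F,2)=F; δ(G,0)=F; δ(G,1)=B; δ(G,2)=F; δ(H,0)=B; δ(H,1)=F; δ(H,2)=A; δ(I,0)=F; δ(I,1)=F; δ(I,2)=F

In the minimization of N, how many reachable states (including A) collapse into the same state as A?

Reachable states from the start: {A,B,D,F,G,H,I}. Unreachable: {C,E} — drop them.
P0 = {B,D,G,H,I} | {A,F}.
Split {B,D,G,H,I} by δ(·,0) → {B,D,G,I} and {H}.
Split {B,D,G,I} by δ(·,1) → {B,G} and {D,I}.
On input 1, block {B,G} splits into {B} and {G}.
Split {A,F} by δ(·,0) → {A} and {F}.
The partition is now stable with 6 blocks: {B} | {A} | {H} | {D,I} | {G} | {F}.
State A belongs to the block {A}, which has 1 states.

1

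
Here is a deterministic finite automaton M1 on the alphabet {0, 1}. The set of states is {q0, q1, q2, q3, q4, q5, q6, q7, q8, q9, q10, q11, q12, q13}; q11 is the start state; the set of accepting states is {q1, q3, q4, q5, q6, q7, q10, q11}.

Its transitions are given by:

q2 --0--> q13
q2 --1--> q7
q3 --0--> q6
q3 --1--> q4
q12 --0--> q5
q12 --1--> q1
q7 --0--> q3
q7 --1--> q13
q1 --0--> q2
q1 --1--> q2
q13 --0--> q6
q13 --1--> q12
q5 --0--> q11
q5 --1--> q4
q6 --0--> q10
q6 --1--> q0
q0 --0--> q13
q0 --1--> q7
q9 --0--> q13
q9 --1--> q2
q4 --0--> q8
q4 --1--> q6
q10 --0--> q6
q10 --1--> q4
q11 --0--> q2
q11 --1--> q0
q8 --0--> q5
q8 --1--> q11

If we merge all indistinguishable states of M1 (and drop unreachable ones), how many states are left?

9

States {q9} cannot be reached from the start state, so discard them.
P0 = {q1,q3,q4,q5,q6,q7,q10,q11} | {q0,q2,q8,q12,q13}.
On input 0, block {q1,q3,q4,q5,q6,q7,q10,q11} splits into {q3,q5,q6,q7,q10} and {q1,q4,q11}.
Split {q3,q5,q6,q7,q10} by δ(·,0) → {q3,q6,q7,q10} and {q5}.
Refine {q3,q6,q7,q10} on symbol 1: members go to different blocks, giving {q3,q10} and {q6,q7}.
Refine {q0,q2,q8,q12,q13} on symbol 0: members go to different blocks, giving {q0,q2} and {q8,q12} and {q13}.
Split {q1,q4,q11} by δ(·,0) → {q1,q11} and {q4}.
On input 1, block {q6,q7} splits into {q6} and {q7}.
No further refinement is possible. Final partition (9 blocks): {q3,q10} | {q0,q2} | {q1,q11} | {q5} | {q6} | {q8,q12} | {q13} | {q4} | {q7}.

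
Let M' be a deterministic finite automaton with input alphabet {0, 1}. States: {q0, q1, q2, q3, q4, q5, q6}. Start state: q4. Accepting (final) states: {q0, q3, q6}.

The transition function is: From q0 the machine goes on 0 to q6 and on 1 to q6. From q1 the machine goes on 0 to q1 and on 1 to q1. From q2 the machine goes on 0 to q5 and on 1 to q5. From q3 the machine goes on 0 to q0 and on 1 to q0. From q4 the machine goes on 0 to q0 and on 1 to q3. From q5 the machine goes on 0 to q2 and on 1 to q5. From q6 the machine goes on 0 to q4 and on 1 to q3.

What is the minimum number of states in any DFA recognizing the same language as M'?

4

Reachable states from the start: {q0,q3,q4,q6}. Unreachable: {q1,q2,q5} — drop them.
Start with accepting vs non-accepting: {q0,q3,q6} | {q4}.
On input 0, block {q0,q3,q6} splits into {q0,q3} and {q6}.
On input 0, block {q0,q3} splits into {q0} and {q3}.
No further refinement is possible. Final partition (4 blocks): {q0} | {q4} | {q6} | {q3}.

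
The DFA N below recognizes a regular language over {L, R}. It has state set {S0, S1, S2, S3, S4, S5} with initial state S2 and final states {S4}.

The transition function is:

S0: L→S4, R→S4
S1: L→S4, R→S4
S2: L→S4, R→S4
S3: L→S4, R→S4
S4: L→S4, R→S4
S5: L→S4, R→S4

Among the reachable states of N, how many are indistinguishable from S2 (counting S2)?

States {S0,S1,S3,S5} cannot be reached from the start state, so discard them.
Initial partition by acceptance: {S4} | {S2}.
Stable partition: {S4} | {S2} — 2 equivalence classes.
The equivalence class containing S2 is {S2}, of size 1.

1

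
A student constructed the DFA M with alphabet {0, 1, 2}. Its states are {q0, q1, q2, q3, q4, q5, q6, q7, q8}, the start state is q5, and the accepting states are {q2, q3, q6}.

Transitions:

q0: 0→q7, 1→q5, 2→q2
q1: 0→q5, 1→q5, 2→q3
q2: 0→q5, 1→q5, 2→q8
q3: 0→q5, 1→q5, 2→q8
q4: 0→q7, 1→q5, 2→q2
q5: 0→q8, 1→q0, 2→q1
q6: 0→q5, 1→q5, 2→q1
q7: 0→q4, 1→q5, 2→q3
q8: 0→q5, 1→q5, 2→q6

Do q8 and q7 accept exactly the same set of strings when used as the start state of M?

All states are reachable from the start state.
P0 = {q2,q3,q6} | {q0,q1,q4,q5,q7,q8}.
Refine {q0,q1,q4,q5,q7,q8} on symbol 2: members go to different blocks, giving {q0,q1,q4,q7,q8} and {q5}.
Split {q0,q1,q4,q7,q8} by δ(·,0) → {q0,q4,q7} and {q1,q8}.
Stable partition: {q2,q3,q6} | {q0,q4,q7} | {q5} | {q1,q8} — 4 equivalence classes.
q8 and q7 end up in different blocks, so they are distinguishable. For instance, the string '02' is accepted from only q7.

No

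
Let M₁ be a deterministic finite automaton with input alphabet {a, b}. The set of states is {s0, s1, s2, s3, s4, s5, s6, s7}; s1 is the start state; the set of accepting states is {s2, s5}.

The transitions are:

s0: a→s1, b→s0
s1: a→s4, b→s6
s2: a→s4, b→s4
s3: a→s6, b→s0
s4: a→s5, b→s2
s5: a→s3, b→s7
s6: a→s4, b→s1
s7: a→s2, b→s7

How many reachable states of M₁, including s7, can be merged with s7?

Start with accepting vs non-accepting: {s2,s5} | {s0,s1,s3,s4,s6,s7}.
Refine {s0,s1,s3,s4,s6,s7} on symbol a: members go to different blocks, giving {s0,s1,s3,s6} and {s4,s7}.
Split {s2,s5} by δ(·,a) → {s2} and {s5}.
On input a, block {s0,s1,s3,s6} splits into {s0,s3} and {s1,s6}.
Split {s4,s7} by δ(·,a) → {s4} and {s7}.
Stable partition: {s2} | {s0,s3} | {s4} | {s5} | {s1,s6} | {s7} — 6 equivalence classes.
State s7 belongs to the block {s7}, which has 1 states.

1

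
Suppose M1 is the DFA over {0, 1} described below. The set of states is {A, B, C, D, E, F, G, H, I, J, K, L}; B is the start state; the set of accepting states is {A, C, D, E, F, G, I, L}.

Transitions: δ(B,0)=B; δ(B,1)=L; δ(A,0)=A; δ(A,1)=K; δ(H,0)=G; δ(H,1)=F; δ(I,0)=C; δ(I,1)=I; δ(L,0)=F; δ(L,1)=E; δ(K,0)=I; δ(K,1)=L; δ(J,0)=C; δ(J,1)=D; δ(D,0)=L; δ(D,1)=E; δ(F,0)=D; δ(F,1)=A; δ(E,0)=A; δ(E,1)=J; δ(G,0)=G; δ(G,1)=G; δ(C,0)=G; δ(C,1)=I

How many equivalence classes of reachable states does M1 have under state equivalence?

Reachable states from the start: {A,B,C,D,E,F,G,I,J,K,L}. Unreachable: {H} — drop them.
P0 = {A,C,D,E,F,G,I,L} | {B,J,K}.
Split {A,C,D,E,F,G,I,L} by δ(·,1) → {C,D,F,G,I,L} and {A,E}.
Split {C,D,F,G,I,L} by δ(·,1) → {C,G,I} and {D,F,L}.
Refine {B,J,K} on symbol 0: members go to different blocks, giving {J,K} and {B}.
No further refinement is possible. Final partition (5 blocks): {C,G,I} | {J,K} | {A,E} | {D,F,L} | {B}.

5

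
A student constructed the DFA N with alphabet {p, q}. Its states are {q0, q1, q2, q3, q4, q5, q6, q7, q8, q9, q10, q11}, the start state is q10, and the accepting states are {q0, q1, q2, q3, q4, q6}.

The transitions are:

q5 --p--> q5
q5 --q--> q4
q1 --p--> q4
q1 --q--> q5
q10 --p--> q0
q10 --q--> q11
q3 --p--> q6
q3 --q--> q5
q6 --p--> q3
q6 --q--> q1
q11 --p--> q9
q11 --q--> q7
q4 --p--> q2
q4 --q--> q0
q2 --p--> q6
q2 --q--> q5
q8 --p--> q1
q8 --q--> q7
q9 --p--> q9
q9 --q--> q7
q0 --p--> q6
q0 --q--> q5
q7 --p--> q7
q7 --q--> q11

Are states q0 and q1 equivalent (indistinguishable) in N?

Yes

States {q8} cannot be reached from the start state, so discard them.
Initial partition by acceptance: {q0,q1,q2,q3,q4,q6} | {q5,q7,q9,q10,q11}.
Split {q0,q1,q2,q3,q4,q6} by δ(·,q) → {q0,q1,q2,q3} and {q4,q6}.
On input p, block {q5,q7,q9,q10,q11} splits into {q5,q7,q9,q11} and {q10}.
On input q, block {q5,q7,q9,q11} splits into {q7,q9,q11} and {q5}.
The partition is now stable with 5 blocks: {q0,q1,q2,q3} | {q7,q9,q11} | {q4,q6} | {q10} | {q5}.
q0 and q1 lie in the same block of the stable partition, so they are equivalent — no string distinguishes them.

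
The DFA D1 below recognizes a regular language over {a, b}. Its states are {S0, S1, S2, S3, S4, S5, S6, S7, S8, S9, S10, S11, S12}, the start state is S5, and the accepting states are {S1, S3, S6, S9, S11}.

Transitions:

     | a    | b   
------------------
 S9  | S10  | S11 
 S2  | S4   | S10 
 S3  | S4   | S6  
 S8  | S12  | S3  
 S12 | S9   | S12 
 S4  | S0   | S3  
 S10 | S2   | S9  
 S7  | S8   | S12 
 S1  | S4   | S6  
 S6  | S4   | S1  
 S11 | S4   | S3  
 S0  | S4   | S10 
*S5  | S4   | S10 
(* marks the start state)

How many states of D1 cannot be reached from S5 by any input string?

3

No path from S5 leads to S7, S8, S12; the other 10 states are all reachable.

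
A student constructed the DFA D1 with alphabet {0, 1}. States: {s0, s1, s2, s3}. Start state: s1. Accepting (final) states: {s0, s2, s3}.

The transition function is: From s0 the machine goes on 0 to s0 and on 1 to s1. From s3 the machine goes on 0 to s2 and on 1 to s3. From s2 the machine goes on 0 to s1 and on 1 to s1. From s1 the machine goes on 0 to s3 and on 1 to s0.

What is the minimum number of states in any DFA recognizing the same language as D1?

Start with accepting vs non-accepting: {s0,s2,s3} | {s1}.
Split {s0,s2,s3} by δ(·,0) → {s0,s3} and {s2}.
Refine {s0,s3} on symbol 0: members go to different blocks, giving {s0} and {s3}.
Stable partition: {s0} | {s1} | {s2} | {s3} — 4 equivalence classes.

4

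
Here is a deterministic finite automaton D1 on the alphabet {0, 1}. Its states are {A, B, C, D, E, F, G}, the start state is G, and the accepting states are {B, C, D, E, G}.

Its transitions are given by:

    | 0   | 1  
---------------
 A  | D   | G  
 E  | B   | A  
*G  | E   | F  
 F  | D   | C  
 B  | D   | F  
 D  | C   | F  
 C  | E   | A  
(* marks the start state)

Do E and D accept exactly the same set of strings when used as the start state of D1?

Yes

All states are reachable from the start state.
Initial partition by acceptance: {B,C,D,E,G} | {A,F}.
No further refinement is possible. Final partition (2 blocks): {B,C,D,E,G} | {A,F}.
E and D lie in the same block of the stable partition, so they are equivalent — no string distinguishes them.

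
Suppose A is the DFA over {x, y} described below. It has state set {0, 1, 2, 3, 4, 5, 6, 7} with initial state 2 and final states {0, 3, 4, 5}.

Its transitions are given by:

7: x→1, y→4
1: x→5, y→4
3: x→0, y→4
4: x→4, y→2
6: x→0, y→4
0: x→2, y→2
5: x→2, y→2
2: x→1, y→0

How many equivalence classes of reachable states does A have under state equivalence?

First remove the unreachable states {3,6,7}; 5 states remain.
Start with accepting vs non-accepting: {0,4,5} | {1,2}.
On input x, block {0,4,5} splits into {0,5} and {4}.
Split {1,2} by δ(·,x) → {1} and {2}.
The partition is now stable with 4 blocks: {0,5} | {1} | {4} | {2}.

4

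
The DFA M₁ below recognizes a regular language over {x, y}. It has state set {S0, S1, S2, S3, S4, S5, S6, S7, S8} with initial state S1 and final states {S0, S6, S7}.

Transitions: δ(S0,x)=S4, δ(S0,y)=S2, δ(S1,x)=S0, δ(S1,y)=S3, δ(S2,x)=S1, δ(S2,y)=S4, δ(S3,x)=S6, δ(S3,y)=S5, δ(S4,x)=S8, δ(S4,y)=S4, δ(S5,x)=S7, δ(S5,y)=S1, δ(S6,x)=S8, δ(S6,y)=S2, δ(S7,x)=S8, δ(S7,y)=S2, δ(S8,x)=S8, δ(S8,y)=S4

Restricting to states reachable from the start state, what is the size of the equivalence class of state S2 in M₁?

1

Every state is reachable, so we keep all 9.
Initial partition by acceptance: {S0,S6,S7} | {S1,S2,S3,S4,S5,S8}.
On input x, block {S1,S2,S3,S4,S5,S8} splits into {S1,S3,S5} and {S2,S4,S8}.
On input x, block {S2,S4,S8} splits into {S4,S8} and {S2}.
No further refinement is possible. Final partition (4 blocks): {S0,S6,S7} | {S1,S3,S5} | {S4,S8} | {S2}.
State S2 belongs to the block {S2}, which has 1 states.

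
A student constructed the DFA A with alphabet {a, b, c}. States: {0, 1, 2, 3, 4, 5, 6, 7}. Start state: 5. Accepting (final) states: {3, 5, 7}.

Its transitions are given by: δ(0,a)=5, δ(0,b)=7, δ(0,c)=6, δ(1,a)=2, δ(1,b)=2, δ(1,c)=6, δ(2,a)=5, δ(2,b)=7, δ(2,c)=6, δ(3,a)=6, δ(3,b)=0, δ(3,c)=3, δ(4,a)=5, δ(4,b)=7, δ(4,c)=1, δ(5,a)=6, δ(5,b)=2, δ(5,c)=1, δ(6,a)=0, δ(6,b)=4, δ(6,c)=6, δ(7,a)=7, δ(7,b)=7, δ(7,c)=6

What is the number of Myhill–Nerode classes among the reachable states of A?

First remove the unreachable states {3}; 7 states remain.
Start with accepting vs non-accepting: {5,7} | {0,1,2,4,6}.
Split {5,7} by δ(·,a) → {5} and {7}.
Refine {0,1,2,4,6} on symbol a: members go to different blocks, giving {0,2,4} and {1,6}.
Stable partition: {5} | {0,2,4} | {7} | {1,6} — 4 equivalence classes.

4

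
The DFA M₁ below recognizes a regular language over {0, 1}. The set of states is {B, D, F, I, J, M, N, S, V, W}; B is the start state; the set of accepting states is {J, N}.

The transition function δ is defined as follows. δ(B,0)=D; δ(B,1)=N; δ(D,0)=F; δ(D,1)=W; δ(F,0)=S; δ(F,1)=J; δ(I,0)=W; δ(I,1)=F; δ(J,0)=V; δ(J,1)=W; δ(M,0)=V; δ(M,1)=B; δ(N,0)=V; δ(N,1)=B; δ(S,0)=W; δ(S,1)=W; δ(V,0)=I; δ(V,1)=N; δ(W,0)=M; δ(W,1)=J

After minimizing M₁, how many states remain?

3

Start with accepting vs non-accepting: {J,N} | {B,D,F,I,M,S,V,W}.
Split {B,D,F,I,M,S,V,W} by δ(·,1) → {B,F,V,W} and {D,I,M,S}.
No further refinement is possible. Final partition (3 blocks): {J,N} | {B,F,V,W} | {D,I,M,S}.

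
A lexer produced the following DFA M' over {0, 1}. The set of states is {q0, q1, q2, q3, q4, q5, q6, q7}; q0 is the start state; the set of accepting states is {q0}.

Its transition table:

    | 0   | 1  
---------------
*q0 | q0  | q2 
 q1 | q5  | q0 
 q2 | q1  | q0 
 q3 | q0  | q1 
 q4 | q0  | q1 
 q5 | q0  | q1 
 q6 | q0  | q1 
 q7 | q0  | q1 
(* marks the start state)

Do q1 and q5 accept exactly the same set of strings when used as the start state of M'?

No

States {q3,q4,q6,q7} cannot be reached from the start state, so discard them.
Initial partition by acceptance: {q0} | {q1,q2,q5}.
Refine {q1,q2,q5} on symbol 0: members go to different blocks, giving {q1,q2} and {q5}.
Split {q1,q2} by δ(·,0) → {q1} and {q2}.
Stable partition: {q0} | {q1} | {q5} | {q2} — 4 equivalence classes.
q1 and q5 end up in different blocks, so they are distinguishable. For instance, the string '0' is accepted from only q5.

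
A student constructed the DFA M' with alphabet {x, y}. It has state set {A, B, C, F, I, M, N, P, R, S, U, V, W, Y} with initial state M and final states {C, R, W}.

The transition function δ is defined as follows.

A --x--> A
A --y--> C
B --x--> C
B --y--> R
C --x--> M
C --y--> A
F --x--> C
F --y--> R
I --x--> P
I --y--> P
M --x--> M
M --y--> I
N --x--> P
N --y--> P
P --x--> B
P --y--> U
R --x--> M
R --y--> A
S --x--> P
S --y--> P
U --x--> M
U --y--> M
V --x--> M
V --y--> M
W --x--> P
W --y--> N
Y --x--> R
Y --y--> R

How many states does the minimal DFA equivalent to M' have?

States {F,N,S,V,W,Y} cannot be reached from the start state, so discard them.
Initial partition by acceptance: {C,R} | {A,B,I,M,P,U}.
On input x, block {A,B,I,M,P,U} splits into {A,I,M,P,U} and {B}.
Split {A,I,M,P,U} by δ(·,x) → {A,I,M,U} and {P}.
Split {A,I,M,U} by δ(·,x) → {A,M,U} and {I}.
Refine {A,M,U} on symbol y: members go to different blocks, giving {A} and {U} and {M}.
No further refinement is possible. Final partition (7 blocks): {C,R} | {A} | {B} | {P} | {I} | {U} | {M}.

7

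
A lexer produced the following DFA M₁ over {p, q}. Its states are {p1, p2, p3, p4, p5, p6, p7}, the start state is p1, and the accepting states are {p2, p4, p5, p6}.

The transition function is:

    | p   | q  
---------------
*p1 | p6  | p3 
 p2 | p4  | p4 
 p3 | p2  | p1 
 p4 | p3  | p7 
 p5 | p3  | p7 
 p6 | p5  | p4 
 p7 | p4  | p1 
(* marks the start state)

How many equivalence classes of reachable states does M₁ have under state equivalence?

Every state is reachable, so we keep all 7.
Start with accepting vs non-accepting: {p2,p4,p5,p6} | {p1,p3,p7}.
On input p, block {p2,p4,p5,p6} splits into {p2,p6} and {p4,p5}.
Split {p1,p3,p7} by δ(·,p) → {p1,p3} and {p7}.
The partition is now stable with 4 blocks: {p2,p6} | {p1,p3} | {p4,p5} | {p7}.

4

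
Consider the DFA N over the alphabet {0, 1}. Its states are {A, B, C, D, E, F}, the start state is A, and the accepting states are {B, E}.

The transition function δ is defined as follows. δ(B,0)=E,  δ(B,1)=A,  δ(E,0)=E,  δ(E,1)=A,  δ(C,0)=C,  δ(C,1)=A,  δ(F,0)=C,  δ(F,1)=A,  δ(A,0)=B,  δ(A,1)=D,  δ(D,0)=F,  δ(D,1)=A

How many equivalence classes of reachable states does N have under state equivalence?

All states are reachable from the start state.
P0 = {B,E} | {A,C,D,F}.
Split {A,C,D,F} by δ(·,0) → {C,D,F} and {A}.
No further refinement is possible. Final partition (3 blocks): {B,E} | {C,D,F} | {A}.

3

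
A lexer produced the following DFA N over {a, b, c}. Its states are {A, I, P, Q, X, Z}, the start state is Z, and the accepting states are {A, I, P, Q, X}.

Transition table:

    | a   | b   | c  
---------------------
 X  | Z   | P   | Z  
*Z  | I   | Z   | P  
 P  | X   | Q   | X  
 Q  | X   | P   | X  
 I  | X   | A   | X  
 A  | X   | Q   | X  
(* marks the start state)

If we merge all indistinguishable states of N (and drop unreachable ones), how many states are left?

3

Start with accepting vs non-accepting: {A,I,P,Q,X} | {Z}.
Split {A,I,P,Q,X} by δ(·,a) → {A,I,P,Q} and {X}.
The partition is now stable with 3 blocks: {A,I,P,Q} | {Z} | {X}.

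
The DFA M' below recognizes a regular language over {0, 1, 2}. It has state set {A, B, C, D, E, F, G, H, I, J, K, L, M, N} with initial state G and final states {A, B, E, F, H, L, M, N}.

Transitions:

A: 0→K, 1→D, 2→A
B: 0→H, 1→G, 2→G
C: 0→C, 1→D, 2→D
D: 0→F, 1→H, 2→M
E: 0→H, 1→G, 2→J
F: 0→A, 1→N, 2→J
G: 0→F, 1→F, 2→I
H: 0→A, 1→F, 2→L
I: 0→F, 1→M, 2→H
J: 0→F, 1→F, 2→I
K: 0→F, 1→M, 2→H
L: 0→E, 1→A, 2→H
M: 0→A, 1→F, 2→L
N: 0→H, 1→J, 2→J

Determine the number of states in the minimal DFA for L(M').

7

First remove the unreachable states {B,C}; 12 states remain.
Start with accepting vs non-accepting: {A,E,F,H,L,M,N} | {D,G,I,J,K}.
On input 0, block {A,E,F,H,L,M,N} splits into {E,F,H,L,M,N} and {A}.
On input 0, block {E,F,H,L,M,N} splits into {E,L,N} and {F,H,M}.
Refine {E,L,N} on symbol 0: members go to different blocks, giving {E,N} and {L}.
On input 2, block {D,G,I,J,K} splits into {D,I,K} and {G,J}.
Split {F,H,M} by δ(·,1) → {H,M} and {F}.
The partition is now stable with 7 blocks: {E,N} | {D,I,K} | {A} | {H,M} | {L} | {G,J} | {F}.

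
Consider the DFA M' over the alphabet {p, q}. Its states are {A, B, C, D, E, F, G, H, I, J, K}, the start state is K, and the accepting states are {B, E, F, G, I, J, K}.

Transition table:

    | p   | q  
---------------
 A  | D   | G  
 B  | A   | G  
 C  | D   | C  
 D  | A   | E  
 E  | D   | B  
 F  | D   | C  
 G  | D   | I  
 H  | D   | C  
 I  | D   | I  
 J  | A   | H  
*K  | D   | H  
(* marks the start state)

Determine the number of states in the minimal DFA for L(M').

States {F,J} cannot be reached from the start state, so discard them.
Initial partition by acceptance: {B,E,G,I,K} | {A,C,D,H}.
Refine {B,E,G,I,K} on symbol q: members go to different blocks, giving {B,E,G,I} and {K}.
On input q, block {A,C,D,H} splits into {A,D} and {C,H}.
Stable partition: {B,E,G,I} | {A,D} | {K} | {C,H} — 4 equivalence classes.

4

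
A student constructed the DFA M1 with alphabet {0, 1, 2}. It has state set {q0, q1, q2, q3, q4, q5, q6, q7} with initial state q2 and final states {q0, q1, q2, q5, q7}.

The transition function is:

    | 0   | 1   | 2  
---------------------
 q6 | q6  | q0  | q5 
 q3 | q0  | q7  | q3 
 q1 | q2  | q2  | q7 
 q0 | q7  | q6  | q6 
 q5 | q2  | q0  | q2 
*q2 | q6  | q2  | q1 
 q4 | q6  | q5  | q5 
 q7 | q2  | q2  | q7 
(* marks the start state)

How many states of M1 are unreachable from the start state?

Starting at q2 and following transitions, the reachable set is {q0, q1, q2, q5, q6, q7}. That leaves q3, q4 unreachable — 2 in total.

2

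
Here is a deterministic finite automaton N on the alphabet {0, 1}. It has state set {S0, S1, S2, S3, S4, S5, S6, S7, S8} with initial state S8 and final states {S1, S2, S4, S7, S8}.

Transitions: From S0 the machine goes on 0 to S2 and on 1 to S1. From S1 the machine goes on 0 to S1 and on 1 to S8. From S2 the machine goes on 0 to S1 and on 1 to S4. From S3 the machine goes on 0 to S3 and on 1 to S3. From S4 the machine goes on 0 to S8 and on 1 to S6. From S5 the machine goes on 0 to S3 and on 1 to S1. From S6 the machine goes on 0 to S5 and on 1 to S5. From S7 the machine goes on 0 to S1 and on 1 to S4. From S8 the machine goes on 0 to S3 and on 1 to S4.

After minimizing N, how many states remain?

6

States {S0,S2,S7} cannot be reached from the start state, so discard them.
Start with accepting vs non-accepting: {S1,S4,S8} | {S3,S5,S6}.
Refine {S1,S4,S8} on symbol 0: members go to different blocks, giving {S1,S4} and {S8}.
Split {S1,S4} by δ(·,0) → {S1} and {S4}.
Split {S3,S5,S6} by δ(·,1) → {S3,S6} and {S5}.
On input 0, block {S3,S6} splits into {S3} and {S6}.
No further refinement is possible. Final partition (6 blocks): {S1} | {S3} | {S8} | {S4} | {S5} | {S6}.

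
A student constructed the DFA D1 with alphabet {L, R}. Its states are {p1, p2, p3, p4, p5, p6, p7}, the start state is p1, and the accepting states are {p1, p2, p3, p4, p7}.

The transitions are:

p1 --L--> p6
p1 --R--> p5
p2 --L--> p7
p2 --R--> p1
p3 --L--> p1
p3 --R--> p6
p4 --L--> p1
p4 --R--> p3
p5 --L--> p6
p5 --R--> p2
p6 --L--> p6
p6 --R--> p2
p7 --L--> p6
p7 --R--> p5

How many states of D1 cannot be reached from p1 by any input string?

BFS from p1 reaches {p1, p2, p5, p6, p7}; the 2 state(s) p3, p4 are never visited.

2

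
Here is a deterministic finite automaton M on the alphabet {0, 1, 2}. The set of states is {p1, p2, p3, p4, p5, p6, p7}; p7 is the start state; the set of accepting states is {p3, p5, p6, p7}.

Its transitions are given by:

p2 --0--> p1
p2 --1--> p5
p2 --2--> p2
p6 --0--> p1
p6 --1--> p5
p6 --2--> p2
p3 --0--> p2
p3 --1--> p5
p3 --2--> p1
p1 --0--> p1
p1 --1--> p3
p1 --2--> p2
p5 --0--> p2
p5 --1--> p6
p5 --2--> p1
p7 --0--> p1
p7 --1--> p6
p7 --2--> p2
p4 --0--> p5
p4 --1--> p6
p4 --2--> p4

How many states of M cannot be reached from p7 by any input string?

No path from p7 leads to p4; the other 6 states are all reachable.

1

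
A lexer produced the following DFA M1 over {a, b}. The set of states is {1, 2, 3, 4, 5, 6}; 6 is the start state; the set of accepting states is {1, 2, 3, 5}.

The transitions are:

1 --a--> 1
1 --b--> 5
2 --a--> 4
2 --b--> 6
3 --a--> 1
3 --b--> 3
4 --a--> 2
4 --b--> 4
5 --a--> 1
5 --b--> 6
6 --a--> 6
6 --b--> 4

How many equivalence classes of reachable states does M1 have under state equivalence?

Reachable states from the start: {2,4,6}. Unreachable: {1,3,5} — drop them.
P0 = {2} | {4,6}.
Refine {4,6} on symbol a: members go to different blocks, giving {4} and {6}.
No further refinement is possible. Final partition (3 blocks): {2} | {4} | {6}.

3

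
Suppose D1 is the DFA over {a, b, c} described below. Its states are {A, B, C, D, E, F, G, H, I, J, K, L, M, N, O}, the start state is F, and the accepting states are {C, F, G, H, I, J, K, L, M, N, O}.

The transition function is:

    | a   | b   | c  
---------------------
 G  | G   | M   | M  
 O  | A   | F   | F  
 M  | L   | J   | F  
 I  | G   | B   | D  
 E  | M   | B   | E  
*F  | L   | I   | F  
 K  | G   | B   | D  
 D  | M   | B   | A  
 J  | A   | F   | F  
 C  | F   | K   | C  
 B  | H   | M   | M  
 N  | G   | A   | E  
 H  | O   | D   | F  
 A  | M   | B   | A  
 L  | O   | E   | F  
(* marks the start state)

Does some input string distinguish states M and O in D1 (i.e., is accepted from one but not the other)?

First remove the unreachable states {C,K,N}; 12 states remain.
Start with accepting vs non-accepting: {F,G,H,I,J,L,M,O} | {A,B,D,E}.
Refine {F,G,H,I,J,L,M,O} on symbol a: members go to different blocks, giving {F,G,H,I,L,M} and {J,O}.
Split {F,G,H,I,L,M} by δ(·,a) → {F,G,I,M} and {H,L}.
Split {F,G,I,M} by δ(·,a) → {F,M} and {G,I}.
Refine {F,M} on symbol b: members go to different blocks, giving {F} and {M}.
On input a, block {A,B,D,E} splits into {A,D,E} and {B}.
Refine {G,I} on symbol b: members go to different blocks, giving {G} and {I}.
Stable partition: {F} | {A,D,E} | {J,O} | {H,L} | {G} | {M} | {B} | {I} — 8 equivalence classes.
M and O end up in different blocks, so they are distinguishable. For instance, the string 'a' is accepted from only M.

Yes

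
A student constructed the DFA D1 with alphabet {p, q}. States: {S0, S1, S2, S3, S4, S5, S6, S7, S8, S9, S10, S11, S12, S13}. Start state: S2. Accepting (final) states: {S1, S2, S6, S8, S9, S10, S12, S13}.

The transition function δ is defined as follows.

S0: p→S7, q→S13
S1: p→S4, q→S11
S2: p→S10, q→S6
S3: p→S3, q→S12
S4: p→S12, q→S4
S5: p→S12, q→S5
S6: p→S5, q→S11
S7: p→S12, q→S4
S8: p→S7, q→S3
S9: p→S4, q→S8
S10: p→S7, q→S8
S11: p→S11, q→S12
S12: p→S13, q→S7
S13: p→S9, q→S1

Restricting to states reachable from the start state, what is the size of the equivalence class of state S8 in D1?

3

Reachable states from the start: {S1,S2,S3,S4,S5,S6,S7,S8,S9,S10,S11,S12,S13}. Unreachable: {S0} — drop them.
Initial partition by acceptance: {S1,S2,S6,S8,S9,S10,S12,S13} | {S3,S4,S5,S7,S11}.
Refine {S1,S2,S6,S8,S9,S10,S12,S13} on symbol p: members go to different blocks, giving {S1,S6,S8,S9,S10} and {S2,S12,S13}.
On input q, block {S1,S6,S8,S9,S10} splits into {S1,S6,S8} and {S9,S10}.
Refine {S3,S4,S5,S7,S11} on symbol p: members go to different blocks, giving {S4,S5,S7} and {S3,S11}.
On input p, block {S2,S12,S13} splits into {S2,S13} and {S12}.
No further refinement is possible. Final partition (6 blocks): {S1,S6,S8} | {S4,S5,S7} | {S2,S13} | {S9,S10} | {S3,S11} | {S12}.
The equivalence class containing S8 is {S1,S6,S8}, of size 3.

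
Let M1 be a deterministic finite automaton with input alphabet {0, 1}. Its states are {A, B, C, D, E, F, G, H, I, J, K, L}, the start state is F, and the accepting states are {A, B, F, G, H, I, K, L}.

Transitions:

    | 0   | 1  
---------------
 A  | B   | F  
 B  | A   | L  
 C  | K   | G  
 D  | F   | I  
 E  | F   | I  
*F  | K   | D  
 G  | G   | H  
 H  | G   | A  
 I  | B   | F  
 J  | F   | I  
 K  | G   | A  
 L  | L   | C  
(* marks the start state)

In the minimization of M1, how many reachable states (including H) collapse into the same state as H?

Reachable states from the start: {A,B,C,D,F,G,H,I,K,L}. Unreachable: {E,J} — drop them.
Start with accepting vs non-accepting: {A,B,F,G,H,I,K,L} | {C,D}.
Split {A,B,F,G,H,I,K,L} by δ(·,1) → {A,B,G,H,I,K} and {F,L}.
On input 1, block {A,B,G,H,I,K} splits into {A,B,I} and {G,H,K}.
Refine {C,D} on symbol 0: members go to different blocks, giving {C} and {D}.
Split {F,L} by δ(·,0) → {F} and {L}.
On input 1, block {A,B,I} splits into {A,I} and {B}.
Refine {G,H,K} on symbol 1: members go to different blocks, giving {H,K} and {G}.
Stable partition: {A,I} | {C} | {F} | {H,K} | {D} | {L} | {B} | {G} — 8 equivalence classes.
State H belongs to the block {H,K}, which has 2 states.

2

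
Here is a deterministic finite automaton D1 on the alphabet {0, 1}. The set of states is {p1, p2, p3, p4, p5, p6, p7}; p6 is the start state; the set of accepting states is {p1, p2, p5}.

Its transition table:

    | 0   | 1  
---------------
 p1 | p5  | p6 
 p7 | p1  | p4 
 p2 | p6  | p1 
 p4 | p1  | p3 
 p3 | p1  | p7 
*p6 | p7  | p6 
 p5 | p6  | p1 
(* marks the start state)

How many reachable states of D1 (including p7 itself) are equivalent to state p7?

3

Reachable states from the start: {p1,p3,p4,p5,p6,p7}. Unreachable: {p2} — drop them.
P0 = {p1,p5} | {p3,p4,p6,p7}.
Refine {p1,p5} on symbol 0: members go to different blocks, giving {p1} and {p5}.
Split {p3,p4,p6,p7} by δ(·,0) → {p3,p4,p7} and {p6}.
Stable partition: {p1} | {p3,p4,p7} | {p5} | {p6} — 4 equivalence classes.
State p7 belongs to the block {p3,p4,p7}, which has 3 states.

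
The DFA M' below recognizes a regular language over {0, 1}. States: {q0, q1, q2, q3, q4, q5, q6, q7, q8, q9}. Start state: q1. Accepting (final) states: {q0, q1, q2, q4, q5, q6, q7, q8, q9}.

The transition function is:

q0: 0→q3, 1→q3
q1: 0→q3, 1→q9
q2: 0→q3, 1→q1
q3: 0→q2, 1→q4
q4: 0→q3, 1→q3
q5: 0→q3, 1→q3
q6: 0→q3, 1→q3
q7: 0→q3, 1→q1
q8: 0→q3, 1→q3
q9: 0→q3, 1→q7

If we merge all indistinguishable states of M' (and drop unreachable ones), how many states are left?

3

Reachable states from the start: {q1,q2,q3,q4,q7,q9}. Unreachable: {q0,q5,q6,q8} — drop them.
Start with accepting vs non-accepting: {q1,q2,q4,q7,q9} | {q3}.
Refine {q1,q2,q4,q7,q9} on symbol 1: members go to different blocks, giving {q1,q2,q7,q9} and {q4}.
The partition is now stable with 3 blocks: {q1,q2,q7,q9} | {q3} | {q4}.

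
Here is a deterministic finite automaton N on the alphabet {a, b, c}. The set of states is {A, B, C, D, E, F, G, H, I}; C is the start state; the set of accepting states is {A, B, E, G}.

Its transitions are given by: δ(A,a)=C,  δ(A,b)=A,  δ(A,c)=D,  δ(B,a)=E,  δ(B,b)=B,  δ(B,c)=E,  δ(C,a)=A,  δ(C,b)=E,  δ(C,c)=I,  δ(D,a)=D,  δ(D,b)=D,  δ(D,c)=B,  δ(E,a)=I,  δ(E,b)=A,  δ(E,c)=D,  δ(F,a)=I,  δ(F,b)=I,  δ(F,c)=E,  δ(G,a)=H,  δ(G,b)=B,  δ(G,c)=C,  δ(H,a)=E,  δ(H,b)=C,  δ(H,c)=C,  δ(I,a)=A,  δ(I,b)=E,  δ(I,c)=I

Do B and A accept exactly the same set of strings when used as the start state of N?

Reachable states from the start: {A,B,C,D,E,I}. Unreachable: {F,G,H} — drop them.
Initial partition by acceptance: {A,B,E} | {C,D,I}.
Split {A,B,E} by δ(·,a) → {A,E} and {B}.
Refine {C,D,I} on symbol a: members go to different blocks, giving {C,I} and {D}.
Stable partition: {A,E} | {C,I} | {B} | {D} — 4 equivalence classes.
B and A end up in different blocks, so they are distinguishable. For instance, the string 'a' is accepted from only B.

No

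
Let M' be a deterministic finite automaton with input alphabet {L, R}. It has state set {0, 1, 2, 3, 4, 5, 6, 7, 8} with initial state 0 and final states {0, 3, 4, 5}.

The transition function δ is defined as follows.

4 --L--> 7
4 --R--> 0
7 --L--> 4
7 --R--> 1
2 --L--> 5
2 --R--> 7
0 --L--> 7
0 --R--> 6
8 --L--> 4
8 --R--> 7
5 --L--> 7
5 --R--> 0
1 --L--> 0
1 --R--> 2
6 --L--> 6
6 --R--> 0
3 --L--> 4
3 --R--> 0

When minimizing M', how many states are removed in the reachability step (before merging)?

2

No path from 0 leads to 3, 8; the other 7 states are all reachable.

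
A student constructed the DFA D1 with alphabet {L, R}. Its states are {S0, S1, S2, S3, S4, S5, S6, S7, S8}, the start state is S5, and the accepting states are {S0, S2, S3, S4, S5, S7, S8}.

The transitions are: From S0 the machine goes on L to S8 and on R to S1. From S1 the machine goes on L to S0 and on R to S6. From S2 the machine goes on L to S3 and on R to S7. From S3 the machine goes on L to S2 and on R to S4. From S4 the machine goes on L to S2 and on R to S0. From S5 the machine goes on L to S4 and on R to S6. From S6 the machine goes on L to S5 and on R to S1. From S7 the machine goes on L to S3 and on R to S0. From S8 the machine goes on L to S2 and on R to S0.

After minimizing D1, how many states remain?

Every state is reachable, so we keep all 9.
Initial partition by acceptance: {S0,S2,S3,S4,S5,S7,S8} | {S1,S6}.
Split {S0,S2,S3,S4,S5,S7,S8} by δ(·,R) → {S2,S3,S4,S7,S8} and {S0,S5}.
Refine {S2,S3,S4,S7,S8} on symbol R: members go to different blocks, giving {S4,S7,S8} and {S2,S3}.
The partition is now stable with 4 blocks: {S4,S7,S8} | {S1,S6} | {S0,S5} | {S2,S3}.

4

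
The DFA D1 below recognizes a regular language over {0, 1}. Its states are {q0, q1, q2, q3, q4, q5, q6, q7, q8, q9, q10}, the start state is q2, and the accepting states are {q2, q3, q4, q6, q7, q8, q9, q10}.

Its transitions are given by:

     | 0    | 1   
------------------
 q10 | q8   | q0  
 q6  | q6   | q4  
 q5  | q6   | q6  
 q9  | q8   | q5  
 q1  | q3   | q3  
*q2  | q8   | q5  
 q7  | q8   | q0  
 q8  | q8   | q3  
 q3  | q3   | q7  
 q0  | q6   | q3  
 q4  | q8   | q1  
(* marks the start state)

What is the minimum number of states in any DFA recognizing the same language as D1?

Reachable states from the start: {q0,q1,q2,q3,q4,q5,q6,q7,q8}. Unreachable: {q9,q10} — drop them.
P0 = {q2,q3,q4,q6,q7,q8} | {q0,q1,q5}.
Refine {q2,q3,q4,q6,q7,q8} on symbol 1: members go to different blocks, giving {q2,q4,q7} and {q3,q6,q8}.
On input 1, block {q3,q6,q8} splits into {q3,q6} and {q8}.
The partition is now stable with 4 blocks: {q2,q4,q7} | {q0,q1,q5} | {q3,q6} | {q8}.

4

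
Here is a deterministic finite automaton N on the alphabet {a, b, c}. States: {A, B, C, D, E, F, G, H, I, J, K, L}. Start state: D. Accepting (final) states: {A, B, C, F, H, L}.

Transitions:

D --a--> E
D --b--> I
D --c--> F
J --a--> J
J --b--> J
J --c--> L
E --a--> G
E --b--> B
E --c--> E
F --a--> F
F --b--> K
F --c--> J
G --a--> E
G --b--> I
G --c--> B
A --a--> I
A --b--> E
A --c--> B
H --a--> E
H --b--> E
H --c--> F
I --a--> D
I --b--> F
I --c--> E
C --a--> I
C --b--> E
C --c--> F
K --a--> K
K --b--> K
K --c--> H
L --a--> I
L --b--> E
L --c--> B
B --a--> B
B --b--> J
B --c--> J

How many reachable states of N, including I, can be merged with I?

2

First remove the unreachable states {A,C}; 10 states remain.
Start with accepting vs non-accepting: {B,F,H,L} | {D,E,G,I,J,K}.
On input a, block {B,F,H,L} splits into {B,F} and {H,L}.
On input b, block {D,E,G,I,J,K} splits into {D,G,J,K} and {E,I}.
On input a, block {D,G,J,K} splits into {D,G} and {J,K}.
No further refinement is possible. Final partition (5 blocks): {B,F} | {D,G} | {H,L} | {E,I} | {J,K}.
State I belongs to the block {E,I}, which has 2 states.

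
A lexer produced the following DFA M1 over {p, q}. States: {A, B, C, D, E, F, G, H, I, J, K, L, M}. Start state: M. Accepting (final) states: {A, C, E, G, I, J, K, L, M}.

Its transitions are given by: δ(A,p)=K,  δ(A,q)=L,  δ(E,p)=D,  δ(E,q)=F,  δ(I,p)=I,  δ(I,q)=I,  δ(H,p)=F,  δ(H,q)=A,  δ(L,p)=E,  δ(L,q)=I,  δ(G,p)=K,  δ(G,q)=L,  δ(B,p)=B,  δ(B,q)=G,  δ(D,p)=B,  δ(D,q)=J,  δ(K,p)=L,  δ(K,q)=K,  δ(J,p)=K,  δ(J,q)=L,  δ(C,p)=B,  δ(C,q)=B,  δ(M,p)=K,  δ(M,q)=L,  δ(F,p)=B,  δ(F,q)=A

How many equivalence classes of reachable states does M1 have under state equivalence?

6

Reachable states from the start: {A,B,D,E,F,G,I,J,K,L,M}. Unreachable: {C,H} — drop them.
Start with accepting vs non-accepting: {A,E,G,I,J,K,L,M} | {B,D,F}.
Refine {A,E,G,I,J,K,L,M} on symbol p: members go to different blocks, giving {A,G,I,J,K,L,M} and {E}.
Refine {A,G,I,J,K,L,M} on symbol p: members go to different blocks, giving {A,G,I,J,K,M} and {L}.
Split {A,G,I,J,K,M} by δ(·,p) → {A,G,I,J,M} and {K}.
Refine {A,G,I,J,M} on symbol p: members go to different blocks, giving {A,G,J,M} and {I}.
No further refinement is possible. Final partition (6 blocks): {A,G,J,M} | {B,D,F} | {E} | {L} | {K} | {I}.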